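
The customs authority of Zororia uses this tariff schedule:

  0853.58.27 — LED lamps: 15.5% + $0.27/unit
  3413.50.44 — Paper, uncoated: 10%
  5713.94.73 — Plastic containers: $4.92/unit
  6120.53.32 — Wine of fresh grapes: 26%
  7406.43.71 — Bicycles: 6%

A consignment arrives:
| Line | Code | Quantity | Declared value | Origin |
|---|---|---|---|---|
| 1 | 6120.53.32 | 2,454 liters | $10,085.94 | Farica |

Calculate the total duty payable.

$2,622.34

Line 1 (6120.53.32, Farica, 2,454 liters, $10,085.94):
Base rate for 6120.53.32 is 26%.
Duty = $10,085.94 × 26% = $2,622.34.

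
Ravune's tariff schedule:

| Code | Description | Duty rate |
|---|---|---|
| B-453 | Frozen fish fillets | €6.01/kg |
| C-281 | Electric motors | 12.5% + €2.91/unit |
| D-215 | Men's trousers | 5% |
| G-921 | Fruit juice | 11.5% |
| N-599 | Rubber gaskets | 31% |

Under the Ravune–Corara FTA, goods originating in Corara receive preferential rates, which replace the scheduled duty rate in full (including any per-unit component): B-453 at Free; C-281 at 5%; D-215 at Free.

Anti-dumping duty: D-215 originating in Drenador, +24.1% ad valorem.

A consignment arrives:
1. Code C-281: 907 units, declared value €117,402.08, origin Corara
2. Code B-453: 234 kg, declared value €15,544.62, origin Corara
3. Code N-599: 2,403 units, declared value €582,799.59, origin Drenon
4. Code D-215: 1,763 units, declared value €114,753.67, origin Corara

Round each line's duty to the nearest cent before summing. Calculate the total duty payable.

€186,537.97

Line 1 (C-281, Corara, 907 units, €117,402.08):
Base rate for C-281 is 12.5% + €2.91/unit.
Origin Corara qualifies under the Ravune–Corara agreement and C-281 is covered: preferential rate 5% applies instead.
Duty = €117,402.08 × 5% = €5,870.10.
Line 2 (B-453, Corara, 234 kg, €15,544.62):
Base rate for B-453 is €6.01/kg.
Origin Corara qualifies under the Ravune–Corara agreement and B-453 is covered: preferential rate Free applies instead.
Duty = €15,544.62 × 0% = €0.00.
Line 3 (N-599, Drenon, 2,403 units, €582,799.59):
Base rate for N-599 is 31%.
Duty = €582,799.59 × 31% = €180,667.87.
Line 4 (D-215, Corara, 1,763 units, €114,753.67):
Base rate for D-215 is 5%.
Origin Corara qualifies under the Ravune–Corara agreement and D-215 is covered: preferential rate Free applies instead.
The additional-duty order on D-215 targets Drenador, not Corara; it does not apply.
Duty = €114,753.67 × 0% = €0.00.
Total = €5,870.10 + €0.00 + €180,667.87 + €0.00 = €186,537.97.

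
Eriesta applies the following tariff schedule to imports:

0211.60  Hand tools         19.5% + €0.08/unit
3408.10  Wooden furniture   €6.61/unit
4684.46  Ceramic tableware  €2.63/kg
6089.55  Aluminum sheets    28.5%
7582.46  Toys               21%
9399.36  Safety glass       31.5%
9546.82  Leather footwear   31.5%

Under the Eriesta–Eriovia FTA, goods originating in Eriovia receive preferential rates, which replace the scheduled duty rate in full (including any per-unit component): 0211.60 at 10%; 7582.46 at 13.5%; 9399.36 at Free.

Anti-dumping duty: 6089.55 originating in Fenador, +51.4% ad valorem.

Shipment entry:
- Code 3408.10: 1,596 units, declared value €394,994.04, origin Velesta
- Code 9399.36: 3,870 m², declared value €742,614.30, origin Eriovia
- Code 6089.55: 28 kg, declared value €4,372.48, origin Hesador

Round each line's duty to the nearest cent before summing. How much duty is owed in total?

€11,795.72

Line 1 (3408.10, Velesta, 1,596 units, €394,994.04):
Base rate for 3408.10 is €6.61/unit.
Duty = 1,596 × €6.61 = €10,549.56.
Line 2 (9399.36, Eriovia, 3,870 m², €742,614.30):
Base rate for 9399.36 is 31.5%.
Origin Eriovia qualifies under the Eriesta–Eriovia agreement and 9399.36 is covered: preferential rate Free applies instead.
Duty = €742,614.30 × 0% = €0.00.
Line 3 (6089.55, Hesador, 28 kg, €4,372.48):
Base rate for 6089.55 is 28.5%.
The additional-duty order on 6089.55 targets Fenador, not Hesador; it does not apply.
Duty = €4,372.48 × 28.5% = €1,246.16.
Total = €10,549.56 + €0.00 + €1,246.16 = €11,795.72.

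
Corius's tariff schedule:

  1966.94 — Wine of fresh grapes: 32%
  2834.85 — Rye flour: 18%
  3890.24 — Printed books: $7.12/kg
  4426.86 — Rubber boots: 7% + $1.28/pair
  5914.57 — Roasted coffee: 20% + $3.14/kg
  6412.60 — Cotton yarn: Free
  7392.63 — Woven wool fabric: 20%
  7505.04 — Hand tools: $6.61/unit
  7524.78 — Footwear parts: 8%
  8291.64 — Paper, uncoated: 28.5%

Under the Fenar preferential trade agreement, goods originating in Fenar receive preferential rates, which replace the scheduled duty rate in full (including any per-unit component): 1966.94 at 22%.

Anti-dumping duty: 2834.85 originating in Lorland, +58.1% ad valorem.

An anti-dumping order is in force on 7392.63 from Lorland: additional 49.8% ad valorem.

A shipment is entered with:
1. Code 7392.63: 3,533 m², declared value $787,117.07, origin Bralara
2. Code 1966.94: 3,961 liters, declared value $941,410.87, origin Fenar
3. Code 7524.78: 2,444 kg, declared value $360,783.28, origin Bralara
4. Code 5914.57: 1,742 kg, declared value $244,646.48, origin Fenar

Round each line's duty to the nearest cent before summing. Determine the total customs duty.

$447,795.64

Line 1 (7392.63, Bralara, 3,533 m², $787,117.07):
Base rate for 7392.63 is 20%.
The additional-duty order on 7392.63 targets Lorland, not Bralara; it does not apply.
Duty = $787,117.07 × 20% = $157,423.41.
Line 2 (1966.94, Fenar, 3,961 liters, $941,410.87):
Base rate for 1966.94 is 32%.
Origin Fenar qualifies under the Corius–Fenar agreement and 1966.94 is covered: preferential rate 22% applies instead.
Duty = $941,410.87 × 22% = $207,110.39.
Line 3 (7524.78, Bralara, 2,444 kg, $360,783.28):
Base rate for 7524.78 is 8%.
Duty = $360,783.28 × 8% = $28,862.66.
Line 4 (5914.57, Fenar, 1,742 kg, $244,646.48):
Base rate for 5914.57 is 20% + $3.14/kg.
Origin Fenar is the FTA partner but 5914.57 is not on the preference list; base rate stands.
Duty = $244,646.48 × 20% + 1,742 × $3.14 = $54,399.18.
Total = $157,423.41 + $207,110.39 + $28,862.66 + $54,399.18 = $447,795.64.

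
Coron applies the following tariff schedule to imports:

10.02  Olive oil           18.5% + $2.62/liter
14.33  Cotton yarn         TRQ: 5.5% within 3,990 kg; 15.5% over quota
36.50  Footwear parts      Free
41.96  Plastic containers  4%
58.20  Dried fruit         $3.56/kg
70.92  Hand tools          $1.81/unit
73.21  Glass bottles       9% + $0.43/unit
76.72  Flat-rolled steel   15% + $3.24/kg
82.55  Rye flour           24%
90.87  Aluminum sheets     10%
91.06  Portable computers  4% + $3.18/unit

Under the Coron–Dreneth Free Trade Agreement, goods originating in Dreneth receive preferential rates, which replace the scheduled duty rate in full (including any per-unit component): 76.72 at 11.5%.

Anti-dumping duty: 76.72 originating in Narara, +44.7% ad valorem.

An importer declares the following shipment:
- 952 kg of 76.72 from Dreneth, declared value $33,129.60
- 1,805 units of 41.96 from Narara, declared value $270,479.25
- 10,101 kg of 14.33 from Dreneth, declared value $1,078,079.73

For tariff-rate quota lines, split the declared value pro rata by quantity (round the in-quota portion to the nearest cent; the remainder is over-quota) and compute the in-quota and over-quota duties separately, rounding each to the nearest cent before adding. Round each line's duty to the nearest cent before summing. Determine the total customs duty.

Line 1 (76.72, Dreneth, 952 kg, $33,129.60):
Base rate for 76.72 is 15% + $3.24/kg.
Origin Dreneth qualifies under the Coron–Dreneth agreement and 76.72 is covered: preferential rate 11.5% applies instead.
The additional-duty order on 76.72 targets Narara, not Dreneth; it does not apply.
Duty = $33,129.60 × 11.5% = $3,809.90.
Line 2 (41.96, Narara, 1,805 units, $270,479.25):
Base rate for 41.96 is 4%.
Duty = $270,479.25 × 4% = $10,819.17.
Line 3 (14.33, Dreneth, 10,101 kg, $1,078,079.73):
Code 14.33 is under a tariff-rate quota (threshold 3,990 kg). In-quota: 3,990 kg at 5.5%; over-quota: 6,111 kg at 15.5%.
Pro-rata value split: in-quota = $1,078,079.73 × 3,990/10,101 = $425,852.70; over-quota = $1,078,079.73 − $425,852.70 = $652,227.03.
In-quota duty = $425,852.70 × 5.5% = $23,421.90. Over-quota duty = $652,227.03 × 15.5% = $101,095.19.
Line duty = $23,421.90 + $101,095.19 = $124,517.09.
Total = $3,809.90 + $10,819.17 + $124,517.09 = $139,146.16.

$139,146.16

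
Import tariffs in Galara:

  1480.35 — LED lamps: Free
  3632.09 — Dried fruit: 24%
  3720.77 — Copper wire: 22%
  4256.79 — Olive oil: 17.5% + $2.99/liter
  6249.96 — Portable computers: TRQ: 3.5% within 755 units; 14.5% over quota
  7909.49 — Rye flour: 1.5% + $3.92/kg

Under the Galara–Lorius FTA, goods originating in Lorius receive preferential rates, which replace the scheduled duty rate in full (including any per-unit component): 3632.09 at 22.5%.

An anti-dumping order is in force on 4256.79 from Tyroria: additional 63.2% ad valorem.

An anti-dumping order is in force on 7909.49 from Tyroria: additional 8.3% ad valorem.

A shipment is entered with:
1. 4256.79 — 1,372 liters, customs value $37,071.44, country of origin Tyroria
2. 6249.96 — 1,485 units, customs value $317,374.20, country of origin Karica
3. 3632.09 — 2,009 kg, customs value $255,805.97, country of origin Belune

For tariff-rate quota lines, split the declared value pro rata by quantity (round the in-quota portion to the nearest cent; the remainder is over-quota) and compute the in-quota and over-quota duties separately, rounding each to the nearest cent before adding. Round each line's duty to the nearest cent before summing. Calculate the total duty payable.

$123,682.17

Line 1 (4256.79, Tyroria, 1,372 liters, $37,071.44):
Base rate for 4256.79 is 17.5% + $2.99/liter.
Additional duty on 4256.79 from Tyroria: +63.2%. Applied ad valorem rate: 17.5% + 63.2% = 80.7%.
Duty = $37,071.44 × 80.7% + 1,372 × $2.99 = $34,018.93.
Line 2 (6249.96, Karica, 1,485 units, $317,374.20):
Code 6249.96 is under a tariff-rate quota (threshold 755 units). In-quota: 755 units at 3.5%; over-quota: 730 units at 14.5%.
Pro-rata value split: in-quota = $317,374.20 × 755/1,485 = $161,358.60; over-quota = $317,374.20 − $161,358.60 = $156,015.60.
In-quota duty = $161,358.60 × 3.5% = $5,647.55. Over-quota duty = $156,015.60 × 14.5% = $22,622.26.
Line duty = $5,647.55 + $22,622.26 = $28,269.81.
Line 3 (3632.09, Belune, 2,009 kg, $255,805.97):
Base rate for 3632.09 is 24%.
3632.09 has an FTA preferential rate, but origin Belune is not Lorius; base rate stands.
Duty = $255,805.97 × 24% = $61,393.43.
Total = $34,018.93 + $28,269.81 + $61,393.43 = $123,682.17.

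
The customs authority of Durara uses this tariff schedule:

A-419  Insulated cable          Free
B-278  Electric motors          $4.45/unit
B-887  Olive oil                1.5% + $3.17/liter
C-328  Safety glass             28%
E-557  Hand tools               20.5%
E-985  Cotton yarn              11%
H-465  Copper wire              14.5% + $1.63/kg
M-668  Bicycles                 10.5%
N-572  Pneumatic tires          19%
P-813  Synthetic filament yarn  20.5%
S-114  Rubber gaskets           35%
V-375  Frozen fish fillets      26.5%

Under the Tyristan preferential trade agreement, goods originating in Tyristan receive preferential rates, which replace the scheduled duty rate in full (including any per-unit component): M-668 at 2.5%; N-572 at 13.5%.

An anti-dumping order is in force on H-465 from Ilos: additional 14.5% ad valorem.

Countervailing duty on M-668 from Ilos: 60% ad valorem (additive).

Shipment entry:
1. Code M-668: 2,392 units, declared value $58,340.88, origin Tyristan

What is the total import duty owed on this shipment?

$1,458.52

Line 1 (M-668, Tyristan, 2,392 units, $58,340.88):
Base rate for M-668 is 10.5%.
Origin Tyristan qualifies under the Durara–Tyristan agreement and M-668 is covered: preferential rate 2.5% applies instead.
The additional-duty order on M-668 targets Ilos, not Tyristan; it does not apply.
Duty = $58,340.88 × 2.5% = $1,458.52.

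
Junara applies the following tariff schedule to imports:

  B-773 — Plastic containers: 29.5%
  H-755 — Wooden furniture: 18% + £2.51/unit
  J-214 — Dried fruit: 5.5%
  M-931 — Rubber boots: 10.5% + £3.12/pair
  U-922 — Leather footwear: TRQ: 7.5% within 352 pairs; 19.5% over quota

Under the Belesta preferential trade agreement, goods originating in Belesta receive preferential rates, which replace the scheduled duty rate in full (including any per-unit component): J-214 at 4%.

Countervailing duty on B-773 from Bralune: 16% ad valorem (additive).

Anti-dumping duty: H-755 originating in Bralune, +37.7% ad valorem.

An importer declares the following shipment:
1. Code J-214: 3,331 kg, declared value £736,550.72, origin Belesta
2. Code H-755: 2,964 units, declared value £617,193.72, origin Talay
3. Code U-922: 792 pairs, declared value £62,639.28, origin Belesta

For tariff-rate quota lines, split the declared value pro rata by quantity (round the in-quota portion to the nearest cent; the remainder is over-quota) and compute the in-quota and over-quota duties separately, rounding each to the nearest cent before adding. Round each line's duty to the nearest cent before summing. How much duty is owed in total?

Line 1 (J-214, Belesta, 3,331 kg, £736,550.72):
Base rate for J-214 is 5.5%.
Origin Belesta qualifies under the Junara–Belesta agreement and J-214 is covered: preferential rate 4% applies instead.
Duty = £736,550.72 × 4% = £29,462.03.
Line 2 (H-755, Talay, 2,964 units, £617,193.72):
Base rate for H-755 is 18% + £2.51/unit.
The additional-duty order on H-755 targets Bralune, not Talay; it does not apply.
Duty = £617,193.72 × 18% + 2,964 × £2.51 = £118,534.51.
Line 3 (U-922, Belesta, 792 pairs, £62,639.28):
Code U-922 is under a tariff-rate quota (threshold 352 pairs). In-quota: 352 pairs at 7.5%; over-quota: 440 pairs at 19.5%.
Pro-rata value split: in-quota = £62,639.28 × 352/792 = £27,839.68; over-quota = £62,639.28 − £27,839.68 = £34,799.60.
In-quota duty = £27,839.68 × 7.5% = £2,087.98. Over-quota duty = £34,799.60 × 19.5% = £6,785.92.
Line duty = £2,087.98 + £6,785.92 = £8,873.90.
Total = £29,462.03 + £118,534.51 + £8,873.90 = £156,870.44.

£156,870.44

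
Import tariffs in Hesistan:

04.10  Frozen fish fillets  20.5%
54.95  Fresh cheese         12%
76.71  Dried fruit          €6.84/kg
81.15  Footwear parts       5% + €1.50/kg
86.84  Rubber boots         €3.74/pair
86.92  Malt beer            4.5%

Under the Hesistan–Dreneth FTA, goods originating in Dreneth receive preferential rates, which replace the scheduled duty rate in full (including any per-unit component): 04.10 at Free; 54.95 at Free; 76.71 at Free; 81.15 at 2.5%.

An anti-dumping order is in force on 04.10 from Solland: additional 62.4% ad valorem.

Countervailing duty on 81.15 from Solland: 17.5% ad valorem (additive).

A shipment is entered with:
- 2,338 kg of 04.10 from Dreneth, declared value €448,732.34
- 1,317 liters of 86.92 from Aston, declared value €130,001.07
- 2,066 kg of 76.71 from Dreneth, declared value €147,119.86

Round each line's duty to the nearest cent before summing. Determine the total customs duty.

€5,850.05

Line 1 (04.10, Dreneth, 2,338 kg, €448,732.34):
Base rate for 04.10 is 20.5%.
Origin Dreneth qualifies under the Hesistan–Dreneth agreement and 04.10 is covered: preferential rate Free applies instead.
The additional-duty order on 04.10 targets Solland, not Dreneth; it does not apply.
Duty = €448,732.34 × 0% = €0.00.
Line 2 (86.92, Aston, 1,317 liters, €130,001.07):
Base rate for 86.92 is 4.5%.
Duty = €130,001.07 × 4.5% = €5,850.05.
Line 3 (76.71, Dreneth, 2,066 kg, €147,119.86):
Base rate for 76.71 is €6.84/kg.
Origin Dreneth qualifies under the Hesistan–Dreneth agreement and 76.71 is covered: preferential rate Free applies instead.
Duty = €147,119.86 × 0% = €0.00.
Total = €0.00 + €5,850.05 + €0.00 = €5,850.05.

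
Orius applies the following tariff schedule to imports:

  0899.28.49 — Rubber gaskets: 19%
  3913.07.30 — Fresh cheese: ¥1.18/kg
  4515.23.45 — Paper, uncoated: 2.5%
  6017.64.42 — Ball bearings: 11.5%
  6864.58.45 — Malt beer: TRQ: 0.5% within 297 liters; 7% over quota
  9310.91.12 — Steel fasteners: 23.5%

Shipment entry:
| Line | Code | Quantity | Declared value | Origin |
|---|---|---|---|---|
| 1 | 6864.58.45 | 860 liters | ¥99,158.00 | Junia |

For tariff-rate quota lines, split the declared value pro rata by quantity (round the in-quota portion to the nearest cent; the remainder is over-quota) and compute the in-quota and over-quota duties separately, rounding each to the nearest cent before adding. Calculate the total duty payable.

¥4,715.19

Line 1 (6864.58.45, Junia, 860 liters, ¥99,158.00):
Code 6864.58.45 is under a tariff-rate quota (threshold 297 liters). In-quota: 297 liters at 0.5%; over-quota: 563 liters at 7%.
Pro-rata value split: in-quota = ¥99,158.00 × 297/860 = ¥34,244.10; over-quota = ¥99,158.00 − ¥34,244.10 = ¥64,913.90.
In-quota duty = ¥34,244.10 × 0.5% = ¥171.22. Over-quota duty = ¥64,913.90 × 7% = ¥4,543.97.
Line duty = ¥171.22 + ¥4,543.97 = ¥4,715.19.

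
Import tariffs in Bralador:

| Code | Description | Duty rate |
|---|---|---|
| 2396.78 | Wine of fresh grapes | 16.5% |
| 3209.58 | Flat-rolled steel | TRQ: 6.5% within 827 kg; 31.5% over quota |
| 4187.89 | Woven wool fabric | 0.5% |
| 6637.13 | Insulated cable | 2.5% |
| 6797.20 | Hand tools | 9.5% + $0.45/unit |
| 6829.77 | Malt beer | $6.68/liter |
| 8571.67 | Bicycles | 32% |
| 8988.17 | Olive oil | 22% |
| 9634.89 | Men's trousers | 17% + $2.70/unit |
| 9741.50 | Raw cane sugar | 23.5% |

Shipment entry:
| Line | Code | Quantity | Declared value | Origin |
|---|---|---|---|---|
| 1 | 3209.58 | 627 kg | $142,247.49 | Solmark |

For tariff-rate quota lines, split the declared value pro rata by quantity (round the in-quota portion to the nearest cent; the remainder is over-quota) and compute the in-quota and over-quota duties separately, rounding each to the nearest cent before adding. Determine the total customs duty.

$9,246.09

Line 1 (3209.58, Solmark, 627 kg, $142,247.49):
Code 3209.58 is under a tariff-rate quota (threshold 827 kg). Quantity 627 kg is within the quota, so the in-quota rate 6.5% applies to the full value.
Duty = $142,247.49 × 6.5% = $9,246.09.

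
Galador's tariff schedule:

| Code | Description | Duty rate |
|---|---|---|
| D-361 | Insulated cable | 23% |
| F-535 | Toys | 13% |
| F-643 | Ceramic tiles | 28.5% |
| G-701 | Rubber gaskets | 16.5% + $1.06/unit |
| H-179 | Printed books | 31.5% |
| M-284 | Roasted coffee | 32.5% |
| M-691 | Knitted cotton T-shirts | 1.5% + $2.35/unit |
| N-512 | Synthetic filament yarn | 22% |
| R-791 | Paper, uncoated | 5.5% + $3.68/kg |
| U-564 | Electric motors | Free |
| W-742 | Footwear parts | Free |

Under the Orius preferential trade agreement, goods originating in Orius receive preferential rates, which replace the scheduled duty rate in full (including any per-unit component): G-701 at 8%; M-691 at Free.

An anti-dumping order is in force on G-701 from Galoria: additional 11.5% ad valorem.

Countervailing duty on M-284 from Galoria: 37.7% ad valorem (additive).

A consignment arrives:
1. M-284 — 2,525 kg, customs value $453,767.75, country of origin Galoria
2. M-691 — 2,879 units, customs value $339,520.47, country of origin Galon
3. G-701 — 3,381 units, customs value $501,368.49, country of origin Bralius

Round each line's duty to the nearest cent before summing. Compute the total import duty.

$416,713.08

Line 1 (M-284, Galoria, 2,525 kg, $453,767.75):
Base rate for M-284 is 32.5%.
Additional duty on M-284 from Galoria: +37.7%. Applied ad valorem rate: 32.5% + 37.7% = 70.2%.
Duty = $453,767.75 × 70.2% = $318,544.96.
Line 2 (M-691, Galon, 2,879 units, $339,520.47):
Base rate for M-691 is 1.5% + $2.35/unit.
M-691 has an FTA preferential rate, but origin Galon is not Orius; base rate stands.
Duty = $339,520.47 × 1.5% + 2,879 × $2.35 = $11,858.46.
Line 3 (G-701, Bralius, 3,381 units, $501,368.49):
Base rate for G-701 is 16.5% + $1.06/unit.
G-701 has an FTA preferential rate, but origin Bralius is not Orius; base rate stands.
The additional-duty order on G-701 targets Galoria, not Bralius; it does not apply.
Duty = $501,368.49 × 16.5% + 3,381 × $1.06 = $86,309.66.
Total = $318,544.96 + $11,858.46 + $86,309.66 = $416,713.08.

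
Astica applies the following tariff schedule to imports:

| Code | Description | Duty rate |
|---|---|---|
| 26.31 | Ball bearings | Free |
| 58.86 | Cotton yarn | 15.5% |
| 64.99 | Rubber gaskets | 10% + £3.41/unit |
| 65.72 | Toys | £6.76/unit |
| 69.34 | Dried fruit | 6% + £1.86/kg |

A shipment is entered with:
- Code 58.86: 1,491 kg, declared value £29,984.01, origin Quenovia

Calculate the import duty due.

£4,647.52

Line 1 (58.86, Quenovia, 1,491 kg, £29,984.01):
Base rate for 58.86 is 15.5%.
Duty = £29,984.01 × 15.5% = £4,647.52.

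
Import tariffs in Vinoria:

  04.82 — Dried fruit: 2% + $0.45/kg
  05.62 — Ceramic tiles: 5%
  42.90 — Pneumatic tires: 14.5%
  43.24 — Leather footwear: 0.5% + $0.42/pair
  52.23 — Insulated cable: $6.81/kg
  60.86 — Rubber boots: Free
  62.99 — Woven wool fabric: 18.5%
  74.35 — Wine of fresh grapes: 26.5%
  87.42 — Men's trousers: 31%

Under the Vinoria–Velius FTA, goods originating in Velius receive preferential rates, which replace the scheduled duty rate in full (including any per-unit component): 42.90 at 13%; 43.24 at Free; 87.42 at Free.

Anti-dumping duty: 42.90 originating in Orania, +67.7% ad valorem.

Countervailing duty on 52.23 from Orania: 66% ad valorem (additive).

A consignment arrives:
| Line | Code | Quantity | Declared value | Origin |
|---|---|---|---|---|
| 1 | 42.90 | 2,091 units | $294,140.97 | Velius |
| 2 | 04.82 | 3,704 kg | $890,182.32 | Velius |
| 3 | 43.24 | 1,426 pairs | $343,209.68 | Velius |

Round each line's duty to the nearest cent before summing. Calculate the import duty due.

Line 1 (42.90, Velius, 2,091 units, $294,140.97):
Base rate for 42.90 is 14.5%.
Origin Velius qualifies under the Vinoria–Velius agreement and 42.90 is covered: preferential rate 13% applies instead.
The additional-duty order on 42.90 targets Orania, not Velius; it does not apply.
Duty = $294,140.97 × 13% = $38,238.33.
Line 2 (04.82, Velius, 3,704 kg, $890,182.32):
Base rate for 04.82 is 2% + $0.45/kg.
Origin Velius is the FTA partner but 04.82 is not on the preference list; base rate stands.
Duty = $890,182.32 × 2% + 3,704 × $0.45 = $19,470.45.
Line 3 (43.24, Velius, 1,426 pairs, $343,209.68):
Base rate for 43.24 is 0.5% + $0.42/pair.
Origin Velius qualifies under the Vinoria–Velius agreement and 43.24 is covered: preferential rate Free applies instead.
Duty = $343,209.68 × 0% = $0.00.
Total = $38,238.33 + $19,470.45 + $0.00 = $57,708.78.

$57,708.78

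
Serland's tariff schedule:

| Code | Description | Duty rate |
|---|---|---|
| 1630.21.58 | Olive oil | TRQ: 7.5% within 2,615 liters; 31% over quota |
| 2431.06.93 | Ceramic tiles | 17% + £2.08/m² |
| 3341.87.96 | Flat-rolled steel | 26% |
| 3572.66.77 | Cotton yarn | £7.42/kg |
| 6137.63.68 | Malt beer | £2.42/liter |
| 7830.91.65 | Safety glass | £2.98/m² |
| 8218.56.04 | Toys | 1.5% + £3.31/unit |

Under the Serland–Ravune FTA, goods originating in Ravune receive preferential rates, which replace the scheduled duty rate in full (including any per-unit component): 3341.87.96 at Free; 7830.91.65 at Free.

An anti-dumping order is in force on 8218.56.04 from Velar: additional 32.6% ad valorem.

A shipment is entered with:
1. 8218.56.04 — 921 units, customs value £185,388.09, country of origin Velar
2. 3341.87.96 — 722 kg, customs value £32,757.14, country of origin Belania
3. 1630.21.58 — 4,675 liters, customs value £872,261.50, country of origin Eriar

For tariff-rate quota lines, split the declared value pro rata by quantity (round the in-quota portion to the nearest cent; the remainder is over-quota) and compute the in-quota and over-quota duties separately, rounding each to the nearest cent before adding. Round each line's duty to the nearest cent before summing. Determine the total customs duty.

£230,525.70

Line 1 (8218.56.04, Velar, 921 units, £185,388.09):
Base rate for 8218.56.04 is 1.5% + £3.31/unit.
Additional duty on 8218.56.04 from Velar: +32.6%. Applied ad valorem rate: 1.5% + 32.6% = 34.1%.
Duty = £185,388.09 × 34.1% + 921 × £3.31 = £66,265.85.
Line 2 (3341.87.96, Belania, 722 kg, £32,757.14):
Base rate for 3341.87.96 is 26%.
3341.87.96 has an FTA preferential rate, but origin Belania is not Ravune; base rate stands.
Duty = £32,757.14 × 26% = £8,516.86.
Line 3 (1630.21.58, Eriar, 4,675 liters, £872,261.50):
Code 1630.21.58 is under a tariff-rate quota (threshold 2,615 liters). In-quota: 2,615 liters at 7.5%; over-quota: 2,060 liters at 31%.
Pro-rata value split: in-quota = £872,261.50 × 2,615/4,675 = £487,906.70; over-quota = £872,261.50 − £487,906.70 = £384,354.80.
In-quota duty = £487,906.70 × 7.5% = £36,593.00. Over-quota duty = £384,354.80 × 31% = £119,149.99.
Line duty = £36,593.00 + £119,149.99 = £155,742.99.
Total = £66,265.85 + £8,516.86 + £155,742.99 = £230,525.70.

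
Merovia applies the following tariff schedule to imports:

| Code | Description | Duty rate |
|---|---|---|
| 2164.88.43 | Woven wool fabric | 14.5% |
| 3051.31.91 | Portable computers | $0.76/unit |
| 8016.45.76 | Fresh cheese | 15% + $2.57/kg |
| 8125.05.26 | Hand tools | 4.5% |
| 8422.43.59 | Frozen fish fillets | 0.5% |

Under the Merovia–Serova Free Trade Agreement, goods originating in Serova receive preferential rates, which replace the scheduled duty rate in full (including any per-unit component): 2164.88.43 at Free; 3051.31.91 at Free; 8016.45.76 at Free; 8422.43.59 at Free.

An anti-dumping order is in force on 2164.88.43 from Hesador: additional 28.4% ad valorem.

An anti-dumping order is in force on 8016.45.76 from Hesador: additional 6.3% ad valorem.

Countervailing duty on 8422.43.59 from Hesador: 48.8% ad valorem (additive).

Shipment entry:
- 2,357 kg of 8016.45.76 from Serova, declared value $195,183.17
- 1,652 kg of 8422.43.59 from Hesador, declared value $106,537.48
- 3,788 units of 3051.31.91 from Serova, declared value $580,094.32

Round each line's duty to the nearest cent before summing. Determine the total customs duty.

$52,522.98

Line 1 (8016.45.76, Serova, 2,357 kg, $195,183.17):
Base rate for 8016.45.76 is 15% + $2.57/kg.
Origin Serova qualifies under the Merovia–Serova agreement and 8016.45.76 is covered: preferential rate Free applies instead.
The additional-duty order on 8016.45.76 targets Hesador, not Serova; it does not apply.
Duty = $195,183.17 × 0% = $0.00.
Line 2 (8422.43.59, Hesador, 1,652 kg, $106,537.48):
Base rate for 8422.43.59 is 0.5%.
8422.43.59 has an FTA preferential rate, but origin Hesador is not Serova; base rate stands.
Additional duty on 8422.43.59 from Hesador: +48.8%. Applied ad valorem rate: 0.5% + 48.8% = 49.3%.
Duty = $106,537.48 × 49.3% = $52,522.98.
Line 3 (3051.31.91, Serova, 3,788 units, $580,094.32):
Base rate for 3051.31.91 is $0.76/unit.
Origin Serova qualifies under the Merovia–Serova agreement and 3051.31.91 is covered: preferential rate Free applies instead.
Duty = $580,094.32 × 0% = $0.00.
Total = $0.00 + $52,522.98 + $0.00 = $52,522.98.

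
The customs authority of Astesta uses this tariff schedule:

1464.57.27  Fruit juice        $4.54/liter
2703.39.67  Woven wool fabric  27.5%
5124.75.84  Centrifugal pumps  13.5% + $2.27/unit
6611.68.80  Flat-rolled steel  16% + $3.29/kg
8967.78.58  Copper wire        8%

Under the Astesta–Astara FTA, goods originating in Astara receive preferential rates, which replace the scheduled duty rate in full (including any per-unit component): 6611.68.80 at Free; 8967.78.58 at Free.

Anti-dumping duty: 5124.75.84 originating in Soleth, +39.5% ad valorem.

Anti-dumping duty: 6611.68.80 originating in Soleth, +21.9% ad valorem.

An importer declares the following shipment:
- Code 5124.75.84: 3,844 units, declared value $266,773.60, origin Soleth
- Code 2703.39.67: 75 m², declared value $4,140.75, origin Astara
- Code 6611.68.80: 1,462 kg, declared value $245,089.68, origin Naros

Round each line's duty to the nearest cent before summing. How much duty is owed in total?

Line 1 (5124.75.84, Soleth, 3,844 units, $266,773.60):
Base rate for 5124.75.84 is 13.5% + $2.27/unit.
Additional duty on 5124.75.84 from Soleth: +39.5%. Applied ad valorem rate: 13.5% + 39.5% = 53%.
Duty = $266,773.60 × 53% + 3,844 × $2.27 = $150,115.89.
Line 2 (2703.39.67, Astara, 75 m², $4,140.75):
Base rate for 2703.39.67 is 27.5%.
Origin Astara is the FTA partner but 2703.39.67 is not on the preference list; base rate stands.
Duty = $4,140.75 × 27.5% = $1,138.71.
Line 3 (6611.68.80, Naros, 1,462 kg, $245,089.68):
Base rate for 6611.68.80 is 16% + $3.29/kg.
6611.68.80 has an FTA preferential rate, but origin Naros is not Astara; base rate stands.
The additional-duty order on 6611.68.80 targets Soleth, not Naros; it does not apply.
Duty = $245,089.68 × 16% + 1,462 × $3.29 = $44,024.33.
Total = $150,115.89 + $1,138.71 + $44,024.33 = $195,278.93.

$195,278.93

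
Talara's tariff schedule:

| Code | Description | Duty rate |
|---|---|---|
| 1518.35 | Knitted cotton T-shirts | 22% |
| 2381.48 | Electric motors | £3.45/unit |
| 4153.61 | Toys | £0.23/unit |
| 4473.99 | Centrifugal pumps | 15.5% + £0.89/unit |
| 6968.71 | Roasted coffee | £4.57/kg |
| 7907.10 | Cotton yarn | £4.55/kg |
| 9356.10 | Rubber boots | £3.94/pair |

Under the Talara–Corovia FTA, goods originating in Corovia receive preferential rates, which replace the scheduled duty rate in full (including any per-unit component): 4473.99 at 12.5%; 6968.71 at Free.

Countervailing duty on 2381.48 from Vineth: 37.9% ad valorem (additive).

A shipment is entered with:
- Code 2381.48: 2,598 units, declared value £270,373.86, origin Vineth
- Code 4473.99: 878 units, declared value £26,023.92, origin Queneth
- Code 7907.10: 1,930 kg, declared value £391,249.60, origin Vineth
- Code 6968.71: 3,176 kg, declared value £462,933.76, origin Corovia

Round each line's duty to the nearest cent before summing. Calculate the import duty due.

£125,031.42

Line 1 (2381.48, Vineth, 2,598 units, £270,373.86):
Base rate for 2381.48 is £3.45/unit.
Additional duty on 2381.48 from Vineth: +37.9% ad valorem. Applied ad valorem rate = 37.9%.
Duty = £270,373.86 × 37.9% + 2,598 × £3.45 = £111,434.79.
Line 2 (4473.99, Queneth, 878 units, £26,023.92):
Base rate for 4473.99 is 15.5% + £0.89/unit.
4473.99 has an FTA preferential rate, but origin Queneth is not Corovia; base rate stands.
Duty = £26,023.92 × 15.5% + 878 × £0.89 = £4,815.13.
Line 3 (7907.10, Vineth, 1,930 kg, £391,249.60):
Base rate for 7907.10 is £4.55/kg.
Duty = 1,930 × £4.55 = £8,781.50.
Line 4 (6968.71, Corovia, 3,176 kg, £462,933.76):
Base rate for 6968.71 is £4.57/kg.
Origin Corovia qualifies under the Talara–Corovia agreement and 6968.71 is covered: preferential rate Free applies instead.
Duty = £462,933.76 × 0% = £0.00.
Total = £111,434.79 + £4,815.13 + £8,781.50 + £0.00 = £125,031.42.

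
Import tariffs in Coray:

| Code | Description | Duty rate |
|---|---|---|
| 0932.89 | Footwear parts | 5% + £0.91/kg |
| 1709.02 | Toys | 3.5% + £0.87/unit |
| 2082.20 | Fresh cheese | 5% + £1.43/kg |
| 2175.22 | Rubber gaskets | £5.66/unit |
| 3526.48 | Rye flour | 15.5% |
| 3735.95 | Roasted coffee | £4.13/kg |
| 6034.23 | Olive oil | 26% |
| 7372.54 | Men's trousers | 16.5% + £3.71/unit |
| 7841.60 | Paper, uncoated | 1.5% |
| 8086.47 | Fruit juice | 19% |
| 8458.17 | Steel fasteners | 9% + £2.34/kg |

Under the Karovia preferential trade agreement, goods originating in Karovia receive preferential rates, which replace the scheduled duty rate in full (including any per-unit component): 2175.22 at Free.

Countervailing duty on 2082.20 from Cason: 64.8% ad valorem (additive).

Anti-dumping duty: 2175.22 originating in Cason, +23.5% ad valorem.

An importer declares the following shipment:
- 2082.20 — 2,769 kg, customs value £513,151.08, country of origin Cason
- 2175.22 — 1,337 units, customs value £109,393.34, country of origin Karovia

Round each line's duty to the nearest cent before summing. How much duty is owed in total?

£362,139.12

Line 1 (2082.20, Cason, 2,769 kg, £513,151.08):
Base rate for 2082.20 is 5% + £1.43/kg.
Additional duty on 2082.20 from Cason: +64.8%. Applied ad valorem rate: 5% + 64.8% = 69.8%.
Duty = £513,151.08 × 69.8% + 2,769 × £1.43 = £362,139.12.
Line 2 (2175.22, Karovia, 1,337 units, £109,393.34):
Base rate for 2175.22 is £5.66/unit.
Origin Karovia qualifies under the Coray–Karovia agreement and 2175.22 is covered: preferential rate Free applies instead.
The additional-duty order on 2175.22 targets Cason, not Karovia; it does not apply.
Duty = £109,393.34 × 0% = £0.00.
Total = £362,139.12 + £0.00 = £362,139.12.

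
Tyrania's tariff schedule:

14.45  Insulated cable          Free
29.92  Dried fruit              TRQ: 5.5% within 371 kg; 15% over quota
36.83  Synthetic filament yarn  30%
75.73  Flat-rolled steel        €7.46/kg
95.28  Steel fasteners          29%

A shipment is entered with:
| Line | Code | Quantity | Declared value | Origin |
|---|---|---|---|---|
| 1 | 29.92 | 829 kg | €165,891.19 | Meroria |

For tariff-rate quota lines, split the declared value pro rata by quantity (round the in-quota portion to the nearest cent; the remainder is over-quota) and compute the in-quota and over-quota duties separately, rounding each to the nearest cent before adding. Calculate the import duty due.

Line 1 (29.92, Meroria, 829 kg, €165,891.19):
Code 29.92 is under a tariff-rate quota (threshold 371 kg). In-quota: 371 kg at 5.5%; over-quota: 458 kg at 15%.
Pro-rata value split: in-quota = €165,891.19 × 371/829 = €74,240.81; over-quota = €165,891.19 − €74,240.81 = €91,650.38.
In-quota duty = €74,240.81 × 5.5% = €4,083.24. Over-quota duty = €91,650.38 × 15% = €13,747.56.
Line duty = €4,083.24 + €13,747.56 = €17,830.80.

€17,830.80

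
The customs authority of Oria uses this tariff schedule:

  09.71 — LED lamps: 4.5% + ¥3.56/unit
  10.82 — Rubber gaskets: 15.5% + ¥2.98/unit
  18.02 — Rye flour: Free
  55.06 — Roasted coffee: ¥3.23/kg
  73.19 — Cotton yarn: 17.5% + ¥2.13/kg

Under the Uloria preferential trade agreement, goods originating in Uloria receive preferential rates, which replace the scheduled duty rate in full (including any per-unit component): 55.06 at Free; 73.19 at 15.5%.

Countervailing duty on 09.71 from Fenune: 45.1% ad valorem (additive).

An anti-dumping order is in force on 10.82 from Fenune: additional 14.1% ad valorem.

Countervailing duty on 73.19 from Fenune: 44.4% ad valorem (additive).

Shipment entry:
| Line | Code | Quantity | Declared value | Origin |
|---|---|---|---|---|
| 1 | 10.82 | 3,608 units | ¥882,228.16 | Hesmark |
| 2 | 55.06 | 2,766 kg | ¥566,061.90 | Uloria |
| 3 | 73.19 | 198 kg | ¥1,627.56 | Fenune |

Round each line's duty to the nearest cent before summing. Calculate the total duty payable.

¥148,926.40

Line 1 (10.82, Hesmark, 3,608 units, ¥882,228.16):
Base rate for 10.82 is 15.5% + ¥2.98/unit.
The additional-duty order on 10.82 targets Fenune, not Hesmark; it does not apply.
Duty = ¥882,228.16 × 15.5% + 3,608 × ¥2.98 = ¥147,497.20.
Line 2 (55.06, Uloria, 2,766 kg, ¥566,061.90):
Base rate for 55.06 is ¥3.23/kg.
Origin Uloria qualifies under the Oria–Uloria agreement and 55.06 is covered: preferential rate Free applies instead.
Duty = ¥566,061.90 × 0% = ¥0.00.
Line 3 (73.19, Fenune, 198 kg, ¥1,627.56):
Base rate for 73.19 is 17.5% + ¥2.13/kg.
73.19 has an FTA preferential rate, but origin Fenune is not Uloria; base rate stands.
Additional duty on 73.19 from Fenune: +44.4%. Applied ad valorem rate: 17.5% + 44.4% = 61.9%.
Duty = ¥1,627.56 × 61.9% + 198 × ¥2.13 = ¥1,429.20.
Total = ¥147,497.20 + ¥0.00 + ¥1,429.20 = ¥148,926.40.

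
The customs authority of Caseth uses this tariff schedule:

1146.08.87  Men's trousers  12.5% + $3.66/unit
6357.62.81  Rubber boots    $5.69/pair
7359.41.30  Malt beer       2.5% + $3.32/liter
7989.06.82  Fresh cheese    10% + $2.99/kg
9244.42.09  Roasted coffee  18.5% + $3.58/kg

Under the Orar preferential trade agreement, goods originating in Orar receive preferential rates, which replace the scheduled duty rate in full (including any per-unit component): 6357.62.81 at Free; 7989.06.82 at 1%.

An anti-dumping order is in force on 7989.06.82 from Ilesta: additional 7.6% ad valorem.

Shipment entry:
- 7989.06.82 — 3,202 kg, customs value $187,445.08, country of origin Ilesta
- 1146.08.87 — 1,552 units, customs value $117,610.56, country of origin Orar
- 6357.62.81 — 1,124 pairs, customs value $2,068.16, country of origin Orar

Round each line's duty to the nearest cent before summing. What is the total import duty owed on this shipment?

Line 1 (7989.06.82, Ilesta, 3,202 kg, $187,445.08):
Base rate for 7989.06.82 is 10% + $2.99/kg.
7989.06.82 has an FTA preferential rate, but origin Ilesta is not Orar; base rate stands.
Additional duty on 7989.06.82 from Ilesta: +7.6%. Applied ad valorem rate: 10% + 7.6% = 17.6%.
Duty = $187,445.08 × 17.6% + 3,202 × $2.99 = $42,564.31.
Line 2 (1146.08.87, Orar, 1,552 units, $117,610.56):
Base rate for 1146.08.87 is 12.5% + $3.66/unit.
Origin Orar is the FTA partner but 1146.08.87 is not on the preference list; base rate stands.
Duty = $117,610.56 × 12.5% + 1,552 × $3.66 = $20,381.64.
Line 3 (6357.62.81, Orar, 1,124 pairs, $2,068.16):
Base rate for 6357.62.81 is $5.69/pair.
Origin Orar qualifies under the Caseth–Orar agreement and 6357.62.81 is covered: preferential rate Free applies instead.
Duty = $2,068.16 × 0% = $0.00.
Total = $42,564.31 + $20,381.64 + $0.00 = $62,945.95.

$62,945.95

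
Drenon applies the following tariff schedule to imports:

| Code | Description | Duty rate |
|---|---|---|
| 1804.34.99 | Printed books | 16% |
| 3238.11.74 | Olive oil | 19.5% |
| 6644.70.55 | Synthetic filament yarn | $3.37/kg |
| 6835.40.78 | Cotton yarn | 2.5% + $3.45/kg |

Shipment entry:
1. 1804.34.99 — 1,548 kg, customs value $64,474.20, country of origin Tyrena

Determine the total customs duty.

Line 1 (1804.34.99, Tyrena, 1,548 kg, $64,474.20):
Base rate for 1804.34.99 is 16%.
Duty = $64,474.20 × 16% = $10,315.87.

$10,315.87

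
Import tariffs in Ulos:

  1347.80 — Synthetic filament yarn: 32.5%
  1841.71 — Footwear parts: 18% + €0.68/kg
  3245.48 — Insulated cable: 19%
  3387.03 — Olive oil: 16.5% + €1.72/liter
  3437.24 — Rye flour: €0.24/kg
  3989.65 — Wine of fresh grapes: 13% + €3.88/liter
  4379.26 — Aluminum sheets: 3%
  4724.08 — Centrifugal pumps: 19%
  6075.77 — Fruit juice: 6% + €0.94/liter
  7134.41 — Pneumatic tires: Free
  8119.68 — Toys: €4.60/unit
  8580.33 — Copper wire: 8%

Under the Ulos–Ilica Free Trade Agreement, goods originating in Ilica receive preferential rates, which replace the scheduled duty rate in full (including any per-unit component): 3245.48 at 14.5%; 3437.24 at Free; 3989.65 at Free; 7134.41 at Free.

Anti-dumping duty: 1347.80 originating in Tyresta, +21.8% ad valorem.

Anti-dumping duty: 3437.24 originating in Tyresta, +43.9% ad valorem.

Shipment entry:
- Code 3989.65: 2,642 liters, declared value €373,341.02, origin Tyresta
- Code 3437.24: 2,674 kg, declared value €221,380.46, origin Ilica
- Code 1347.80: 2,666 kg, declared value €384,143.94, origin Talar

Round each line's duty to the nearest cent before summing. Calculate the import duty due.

€183,632.07

Line 1 (3989.65, Tyresta, 2,642 liters, €373,341.02):
Base rate for 3989.65 is 13% + €3.88/liter.
3989.65 has an FTA preferential rate, but origin Tyresta is not Ilica; base rate stands.
Duty = €373,341.02 × 13% + 2,642 × €3.88 = €58,785.29.
Line 2 (3437.24, Ilica, 2,674 kg, €221,380.46):
Base rate for 3437.24 is €0.24/kg.
Origin Ilica qualifies under the Ulos–Ilica agreement and 3437.24 is covered: preferential rate Free applies instead.
The additional-duty order on 3437.24 targets Tyresta, not Ilica; it does not apply.
Duty = €221,380.46 × 0% = €0.00.
Line 3 (1347.80, Talar, 2,666 kg, €384,143.94):
Base rate for 1347.80 is 32.5%.
The additional-duty order on 1347.80 targets Tyresta, not Talar; it does not apply.
Duty = €384,143.94 × 32.5% = €124,846.78.
Total = €58,785.29 + €0.00 + €124,846.78 = €183,632.07.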